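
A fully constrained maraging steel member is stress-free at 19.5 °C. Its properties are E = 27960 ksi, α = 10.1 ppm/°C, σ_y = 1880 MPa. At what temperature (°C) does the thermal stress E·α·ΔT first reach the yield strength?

985 °C

E = 27960 ksi = 192.8 GPa.
E·α·ΔT = 1880 MPa ⇒ ΔT = 1880 / (192.8×10³ × 10.1×10⁻⁶) = 965.6 K.
T = 19.5 + 965.6 = 985.1 °C.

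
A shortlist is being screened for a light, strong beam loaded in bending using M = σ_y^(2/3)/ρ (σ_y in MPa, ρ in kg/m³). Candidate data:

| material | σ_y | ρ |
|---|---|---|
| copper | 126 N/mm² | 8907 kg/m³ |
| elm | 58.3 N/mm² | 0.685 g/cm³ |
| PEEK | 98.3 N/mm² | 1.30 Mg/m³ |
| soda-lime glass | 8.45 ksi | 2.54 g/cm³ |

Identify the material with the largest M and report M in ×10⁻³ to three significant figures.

elm, M = 21.9×10⁻³

After converting to SI:
  copper: σ_y = 126.0 MPa, ρ = 8907 kg/m³
  elm: σ_y = 58.30 MPa, ρ = 685.0 kg/m³
  PEEK: σ_y = 98.30 MPa, ρ = 1300 kg/m³
  soda-lime glass: σ_y = 58.26 MPa, ρ = 2540 kg/m³
  elm: M = 21.9×10⁻³
  PEEK: M = 16.4×10⁻³
  soda-lime glass: M = 5.92×10⁻³
  copper: M = 2.82×10⁻³
Elm ranks first.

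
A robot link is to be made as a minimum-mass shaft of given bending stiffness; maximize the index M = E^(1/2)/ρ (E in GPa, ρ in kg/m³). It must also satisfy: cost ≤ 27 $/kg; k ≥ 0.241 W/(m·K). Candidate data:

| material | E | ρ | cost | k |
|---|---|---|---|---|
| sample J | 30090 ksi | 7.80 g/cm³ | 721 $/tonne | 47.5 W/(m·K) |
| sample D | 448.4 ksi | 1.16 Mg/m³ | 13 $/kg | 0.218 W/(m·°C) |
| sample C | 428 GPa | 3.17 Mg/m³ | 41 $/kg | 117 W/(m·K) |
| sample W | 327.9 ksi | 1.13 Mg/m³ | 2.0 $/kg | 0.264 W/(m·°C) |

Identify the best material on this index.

Screen on constraints: cost ≤ 27 $/kg; k ≥ 0.241 W/(m·K). Survivors: sample J, sample W.
Putting every candidate on a common basis:
  sample J: E = 207.5 GPa, ρ = 7800 kg/m³
  sample W: E = 2.261 GPa, ρ = 1130 kg/m³
  sample J: M = 1.85×10⁻³
  sample W: M = 1.33×10⁻³
Sample J ranks first.

sample J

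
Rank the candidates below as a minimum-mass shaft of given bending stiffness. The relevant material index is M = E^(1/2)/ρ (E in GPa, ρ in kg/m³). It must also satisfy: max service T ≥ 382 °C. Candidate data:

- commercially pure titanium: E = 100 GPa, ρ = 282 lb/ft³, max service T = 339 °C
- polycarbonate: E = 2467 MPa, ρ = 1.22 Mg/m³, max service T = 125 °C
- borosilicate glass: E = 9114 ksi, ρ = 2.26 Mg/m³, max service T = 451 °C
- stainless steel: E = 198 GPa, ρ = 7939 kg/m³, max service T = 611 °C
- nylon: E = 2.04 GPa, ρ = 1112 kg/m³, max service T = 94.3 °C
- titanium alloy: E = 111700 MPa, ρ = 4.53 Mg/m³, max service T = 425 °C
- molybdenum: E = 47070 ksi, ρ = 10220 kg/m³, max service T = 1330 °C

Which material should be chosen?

borosilicate glass

Screen on constraints: max service T ≥ 382 °C. Survivors: borosilicate glass, stainless steel, titanium alloy, molybdenum.
After converting to SI:
  borosilicate glass: E = 62.84 GPa, ρ = 2260 kg/m³
  stainless steel: E = 198.0 GPa, ρ = 7939 kg/m³
  titanium alloy: E = 111.7 GPa, ρ = 4530 kg/m³
  molybdenum: E = 324.5 GPa, ρ = 10220 kg/m³
  borosilicate glass: M = 3.51×10⁻³
  titanium alloy: M = 2.33×10⁻³
  stainless steel: M = 1.77×10⁻³
  molybdenum: M = 1.76×10⁻³
Highest index: borosilicate glass.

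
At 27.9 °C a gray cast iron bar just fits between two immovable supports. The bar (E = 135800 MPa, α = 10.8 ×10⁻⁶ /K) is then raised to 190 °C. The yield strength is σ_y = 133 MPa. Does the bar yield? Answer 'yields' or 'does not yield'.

E = 135800 MPa = 135.8 GPa.
ΔT = 162.1 K. Constrained thermal stress σ = E·α·ΔT = 135.8×10³ MPa × 10.8×10⁻⁶ × 162.1 = 238 MPa (compressive).
Compare to σ_y = 133 MPa: σ ≥ σ_y, so it yields.

yields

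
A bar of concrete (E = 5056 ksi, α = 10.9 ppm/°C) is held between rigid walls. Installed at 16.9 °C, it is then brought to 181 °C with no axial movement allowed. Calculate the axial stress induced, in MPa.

E = 5056 ksi = 34.86 GPa.
ΔT = 164.1 K. Constrained thermal stress σ = E·α·ΔT = 34.86×10³ MPa × 10.9×10⁻⁶ × 164.1 = 62.4 MPa (compressive).

62.4 MPa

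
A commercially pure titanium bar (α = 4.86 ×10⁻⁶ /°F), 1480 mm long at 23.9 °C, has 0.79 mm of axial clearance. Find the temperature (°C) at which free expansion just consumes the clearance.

α = 4.86×10⁻⁶/°F × 9/5 = 8.75×10⁻⁶/K.
α·L₀·ΔT = 0.79 mm ⇒ ΔT = 0.79 / (8.75×10⁻⁶ × 1480.0) = 61.02 K.
T = 23.9 + 61.02 = 84.92 °C.

84.9 °C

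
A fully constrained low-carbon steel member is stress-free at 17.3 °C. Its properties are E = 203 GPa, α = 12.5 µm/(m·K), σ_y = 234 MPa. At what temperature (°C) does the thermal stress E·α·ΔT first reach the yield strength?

E·α·ΔT = 234.0 MPa ⇒ ΔT = 234.0 / (203.0×10³ × 12.5×10⁻⁶) = 92.22 K.
T = 17.3 + 92.22 = 109.5 °C.

110 °C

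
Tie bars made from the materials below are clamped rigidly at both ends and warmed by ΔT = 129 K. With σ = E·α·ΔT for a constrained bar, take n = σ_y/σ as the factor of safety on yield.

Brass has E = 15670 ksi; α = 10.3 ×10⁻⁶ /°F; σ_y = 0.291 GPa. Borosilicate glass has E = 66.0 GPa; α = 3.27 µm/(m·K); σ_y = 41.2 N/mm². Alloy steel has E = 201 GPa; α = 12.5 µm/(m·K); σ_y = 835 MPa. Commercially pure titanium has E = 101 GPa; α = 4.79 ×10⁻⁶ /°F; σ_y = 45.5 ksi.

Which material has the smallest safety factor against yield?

In consistent units (E in GPa, α in ×10⁻⁶/K, σ_y in MPa):
  brass: E = 108.0, α = 18.5, σ_y = 291.0 → σ = 258 MPa, n = 1.13
  borosilicate glass: E = 66.00, α = 3.27, σ_y = 41.20 → σ = 27.8 MPa, n = 1.48
  alloy steel: E = 201.0, α = 12.5, σ_y = 835.0 → σ = 324 MPa, n = 2.58
  commercially pure titanium: E = 101.0, α = 8.62, σ_y = 313.7 → σ = 112 MPa, n = 2.79
Brass has the lowest safety factor, n = 1.13.

brass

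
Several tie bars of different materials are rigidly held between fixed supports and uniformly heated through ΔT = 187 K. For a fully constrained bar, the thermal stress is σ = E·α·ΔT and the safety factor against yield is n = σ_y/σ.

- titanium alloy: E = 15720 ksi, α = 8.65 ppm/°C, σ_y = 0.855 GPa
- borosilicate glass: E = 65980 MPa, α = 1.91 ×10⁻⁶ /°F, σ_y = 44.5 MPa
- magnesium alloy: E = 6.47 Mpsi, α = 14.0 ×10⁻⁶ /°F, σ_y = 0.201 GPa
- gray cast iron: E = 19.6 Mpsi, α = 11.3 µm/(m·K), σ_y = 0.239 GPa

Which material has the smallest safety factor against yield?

With everything in SI (GPa, ×10⁻⁶/K, MPa):
  titanium alloy: E = 108.4, α = 8.65, σ_y = 855.0 → σ = 175 MPa, n = 4.88
  borosilicate glass: E = 65.98, α = 3.44, σ_y = 44.50 → σ = 42.4 MPa, n = 1.05
  magnesium alloy: E = 44.61, α = 25.2, σ_y = 201.0 → σ = 210 MPa, n = 0.956
  gray cast iron: E = 135.1, α = 11.3, σ_y = 239.0 → σ = 286 MPa, n = 0.837
Smallest n: gray cast iron with n = 0.837.

gray cast iron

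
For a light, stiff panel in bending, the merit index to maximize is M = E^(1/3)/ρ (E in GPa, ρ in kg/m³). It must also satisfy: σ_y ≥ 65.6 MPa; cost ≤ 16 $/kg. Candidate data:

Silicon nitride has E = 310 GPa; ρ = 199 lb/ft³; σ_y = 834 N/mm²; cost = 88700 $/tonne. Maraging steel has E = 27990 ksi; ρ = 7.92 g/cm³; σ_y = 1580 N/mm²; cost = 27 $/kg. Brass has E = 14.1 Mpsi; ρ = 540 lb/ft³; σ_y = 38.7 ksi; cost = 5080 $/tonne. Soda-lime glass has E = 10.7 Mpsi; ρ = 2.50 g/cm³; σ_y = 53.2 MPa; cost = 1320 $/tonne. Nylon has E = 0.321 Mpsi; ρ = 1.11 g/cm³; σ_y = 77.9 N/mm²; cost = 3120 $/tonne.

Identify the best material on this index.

nylon

Screen on constraints: σ_y ≥ 65.6 MPa; cost ≤ 16 $/kg. Survivors: brass, nylon.
Convert each candidate to consistent units, then evaluate M:
  brass: E = 97.22 GPa, ρ = 8650 kg/m³
  nylon: E = 2.213 GPa, ρ = 1110 kg/m³
  nylon: M = 1.17×10⁻³
  brass: M = 0.532×10⁻³
Highest index: nylon.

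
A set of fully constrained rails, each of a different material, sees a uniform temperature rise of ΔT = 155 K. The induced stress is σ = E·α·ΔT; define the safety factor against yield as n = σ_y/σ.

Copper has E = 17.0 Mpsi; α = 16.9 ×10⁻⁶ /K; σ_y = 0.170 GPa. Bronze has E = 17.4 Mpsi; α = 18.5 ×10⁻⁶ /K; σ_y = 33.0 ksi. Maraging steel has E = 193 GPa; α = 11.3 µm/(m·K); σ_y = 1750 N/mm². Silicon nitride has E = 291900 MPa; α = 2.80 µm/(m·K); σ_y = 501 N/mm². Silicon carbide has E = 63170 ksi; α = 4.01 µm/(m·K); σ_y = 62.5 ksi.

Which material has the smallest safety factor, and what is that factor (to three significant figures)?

copper, n = 0.554

In consistent units (E in GPa, α in ×10⁻⁶/K, σ_y in MPa):
  copper: E = 117.2, α = 16.9, σ_y = 170.0 → σ = 307 MPa, n = 0.554
  bronze: E = 120.0, α = 18.5, σ_y = 227.5 → σ = 344 MPa, n = 0.661
  maraging steel: E = 193.0, α = 11.3, σ_y = 1750 → σ = 338 MPa, n = 5.18
  silicon nitride: E = 291.9, α = 2.80, σ_y = 501.0 → σ = 127 MPa, n = 3.95
  silicon carbide: E = 435.5, α = 4.01, σ_y = 430.9 → σ = 271 MPa, n = 1.59
Copper has the lowest safety factor, n = 0.554.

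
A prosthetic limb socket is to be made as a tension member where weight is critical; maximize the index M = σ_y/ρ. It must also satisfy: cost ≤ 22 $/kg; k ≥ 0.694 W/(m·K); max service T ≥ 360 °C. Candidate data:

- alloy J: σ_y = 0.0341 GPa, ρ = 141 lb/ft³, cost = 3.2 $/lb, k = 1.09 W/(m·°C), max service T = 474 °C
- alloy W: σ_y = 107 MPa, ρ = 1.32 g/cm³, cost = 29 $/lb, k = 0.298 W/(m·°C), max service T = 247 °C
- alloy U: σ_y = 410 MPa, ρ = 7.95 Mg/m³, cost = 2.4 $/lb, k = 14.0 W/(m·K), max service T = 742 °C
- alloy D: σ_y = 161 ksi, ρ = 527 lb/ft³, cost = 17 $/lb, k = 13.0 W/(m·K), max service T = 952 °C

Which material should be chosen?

Screen on constraints: cost ≤ 22 $/kg; k ≥ 0.694 W/(m·K); max service T ≥ 360 °C. Survivors: alloy J, alloy U.
In SI units:
  alloy J: σ_y = 34.10 MPa, ρ = 2259 kg/m³
  alloy U: σ_y = 410.0 MPa, ρ = 7950 kg/m³
  alloy U: M = 51.6 kN·m/kg
  alloy J: M = 15.1 kN·m/kg
The maximum is for alloy U.

alloy U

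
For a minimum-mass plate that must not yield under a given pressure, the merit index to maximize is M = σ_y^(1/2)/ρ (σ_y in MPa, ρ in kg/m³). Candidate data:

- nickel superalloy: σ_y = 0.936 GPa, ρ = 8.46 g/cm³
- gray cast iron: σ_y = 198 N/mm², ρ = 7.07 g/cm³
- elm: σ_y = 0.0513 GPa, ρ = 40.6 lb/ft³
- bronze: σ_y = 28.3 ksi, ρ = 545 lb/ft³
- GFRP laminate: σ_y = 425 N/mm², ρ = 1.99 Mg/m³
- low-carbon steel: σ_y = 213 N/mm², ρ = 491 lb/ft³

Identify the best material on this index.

After converting to SI:
  nickel superalloy: σ_y = 936.0 MPa, ρ = 8460 kg/m³
  gray cast iron: σ_y = 198.0 MPa, ρ = 7070 kg/m³
  elm: σ_y = 51.30 MPa, ρ = 650.3 kg/m³
  bronze: σ_y = 195.1 MPa, ρ = 8730 kg/m³
  GFRP laminate: σ_y = 425.0 MPa, ρ = 1990 kg/m³
  low-carbon steel: σ_y = 213.0 MPa, ρ = 7865 kg/m³
  elm: M = 11.0×10⁻³
  GFRP laminate: M = 10.4×10⁻³
  nickel superalloy: M = 3.62×10⁻³
  gray cast iron: M = 1.99×10⁻³
  low-carbon steel: M = 1.86×10⁻³
  bronze: M = 1.60×10⁻³
Highest index: elm.

elm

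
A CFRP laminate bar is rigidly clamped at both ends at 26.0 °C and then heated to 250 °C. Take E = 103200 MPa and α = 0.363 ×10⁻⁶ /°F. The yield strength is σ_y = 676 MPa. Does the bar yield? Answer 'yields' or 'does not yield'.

does not yield

E = 103200 MPa = 103.2 GPa.
α = 0.363×10⁻⁶/°F × 9/5 = 0.653×10⁻⁶/K.
ΔT = 224.0 K. Constrained thermal stress σ = E·α·ΔT = 103.2×10³ MPa × 0.653×10⁻⁶ × 224.0 = 15.1 MPa (compressive).
Compare to σ_y = 676 MPa: σ < σ_y, so it does not yield.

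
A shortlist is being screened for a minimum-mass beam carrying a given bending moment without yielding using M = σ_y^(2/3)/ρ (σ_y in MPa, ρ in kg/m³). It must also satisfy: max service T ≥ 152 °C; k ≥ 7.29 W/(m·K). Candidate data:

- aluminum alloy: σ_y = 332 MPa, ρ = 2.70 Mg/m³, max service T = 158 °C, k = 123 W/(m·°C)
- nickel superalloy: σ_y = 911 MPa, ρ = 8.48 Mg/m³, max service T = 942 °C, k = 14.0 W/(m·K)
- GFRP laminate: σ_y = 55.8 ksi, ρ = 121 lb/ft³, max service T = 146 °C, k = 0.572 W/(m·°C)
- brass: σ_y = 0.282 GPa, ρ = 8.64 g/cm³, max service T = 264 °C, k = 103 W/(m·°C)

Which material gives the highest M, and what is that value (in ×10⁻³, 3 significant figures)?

aluminum alloy, M = 17.8×10⁻³

Screen on constraints: max service T ≥ 152 °C; k ≥ 7.29 W/(m·K). Survivors: aluminum alloy, nickel superalloy, brass.
Normalizing units and computing the index:
  aluminum alloy: σ_y = 332.0 MPa, ρ = 2700 kg/m³
  nickel superalloy: σ_y = 911.0 MPa, ρ = 8480 kg/m³
  brass: σ_y = 282.0 MPa, ρ = 8640 kg/m³
  aluminum alloy: M = 17.8×10⁻³
  nickel superalloy: M = 11.1×10⁻³
  brass: M = 4.98×10⁻³
Highest index: aluminum alloy.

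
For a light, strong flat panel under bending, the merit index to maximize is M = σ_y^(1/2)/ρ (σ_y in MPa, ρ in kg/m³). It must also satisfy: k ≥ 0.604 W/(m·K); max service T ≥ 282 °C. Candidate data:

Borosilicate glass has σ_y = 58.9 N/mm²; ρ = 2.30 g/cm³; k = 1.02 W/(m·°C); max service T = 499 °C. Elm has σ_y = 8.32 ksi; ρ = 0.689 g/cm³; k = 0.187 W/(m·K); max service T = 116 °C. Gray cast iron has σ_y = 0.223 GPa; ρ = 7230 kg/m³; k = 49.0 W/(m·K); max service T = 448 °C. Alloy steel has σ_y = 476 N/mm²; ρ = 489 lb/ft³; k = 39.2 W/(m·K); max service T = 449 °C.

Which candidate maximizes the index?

borosilicate glass

Screen on constraints: k ≥ 0.604 W/(m·K); max service T ≥ 282 °C. Survivors: borosilicate glass, gray cast iron, alloy steel.
Normalizing units and computing the index:
  borosilicate glass: σ_y = 58.90 MPa, ρ = 2300 kg/m³
  gray cast iron: σ_y = 223.0 MPa, ρ = 7230 kg/m³
  alloy steel: σ_y = 476.0 MPa, ρ = 7833 kg/m³
  borosilicate glass: M = 3.34×10⁻³
  alloy steel: M = 2.79×10⁻³
  gray cast iron: M = 2.07×10⁻³
Highest index: borosilicate glass.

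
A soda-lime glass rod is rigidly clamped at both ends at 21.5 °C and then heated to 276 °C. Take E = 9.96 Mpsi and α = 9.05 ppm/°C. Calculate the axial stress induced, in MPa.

E = 9.96 Mpsi = 68.67 GPa.
ΔT = 254.5 K. Constrained thermal stress σ = E·α·ΔT = 68.67×10³ MPa × 9.05×10⁻⁶ × 254.5 = 158 MPa (compressive).

158 MPa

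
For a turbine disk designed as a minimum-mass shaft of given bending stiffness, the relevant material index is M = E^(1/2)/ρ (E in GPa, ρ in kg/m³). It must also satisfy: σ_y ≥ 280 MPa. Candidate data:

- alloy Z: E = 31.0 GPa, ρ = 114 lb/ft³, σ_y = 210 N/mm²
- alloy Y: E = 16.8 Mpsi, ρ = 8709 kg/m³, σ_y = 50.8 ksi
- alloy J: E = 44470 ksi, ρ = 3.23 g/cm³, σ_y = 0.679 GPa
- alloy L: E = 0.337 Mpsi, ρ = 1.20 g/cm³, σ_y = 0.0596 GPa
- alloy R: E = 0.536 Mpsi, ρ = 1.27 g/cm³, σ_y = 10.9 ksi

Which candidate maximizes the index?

Screen on constraints: σ_y ≥ 280 MPa. Survivors: alloy Y, alloy J.
Normalizing units and computing the index:
  alloy Y: E = 115.8 GPa, ρ = 8709 kg/m³
  alloy J: E = 306.6 GPa, ρ = 3230 kg/m³
  alloy J: M = 5.42×10⁻³
  alloy Y: M = 1.24×10⁻³
Alloy J ranks first.

alloy J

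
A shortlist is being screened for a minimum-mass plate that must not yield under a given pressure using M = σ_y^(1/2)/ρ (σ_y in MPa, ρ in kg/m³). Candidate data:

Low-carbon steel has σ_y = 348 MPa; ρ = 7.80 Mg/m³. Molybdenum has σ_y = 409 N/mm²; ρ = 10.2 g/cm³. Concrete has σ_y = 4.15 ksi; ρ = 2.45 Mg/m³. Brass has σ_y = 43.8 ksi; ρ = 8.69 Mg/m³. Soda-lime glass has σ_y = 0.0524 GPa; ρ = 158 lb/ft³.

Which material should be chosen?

soda-lime glass

Putting every candidate on a common basis:
  low-carbon steel: σ_y = 348.0 MPa, ρ = 7800 kg/m³
  molybdenum: σ_y = 409.0 MPa, ρ = 10200 kg/m³
  concrete: σ_y = 28.61 MPa, ρ = 2450 kg/m³
  brass: σ_y = 302.0 MPa, ρ = 8690 kg/m³
  soda-lime glass: σ_y = 52.40 MPa, ρ = 2531 kg/m³
  soda-lime glass: M = 2.86×10⁻³
  low-carbon steel: M = 2.39×10⁻³
  concrete: M = 2.18×10⁻³
  brass: M = 2.00×10⁻³
  molybdenum: M = 1.98×10⁻³
Soda-lime glass has the largest M.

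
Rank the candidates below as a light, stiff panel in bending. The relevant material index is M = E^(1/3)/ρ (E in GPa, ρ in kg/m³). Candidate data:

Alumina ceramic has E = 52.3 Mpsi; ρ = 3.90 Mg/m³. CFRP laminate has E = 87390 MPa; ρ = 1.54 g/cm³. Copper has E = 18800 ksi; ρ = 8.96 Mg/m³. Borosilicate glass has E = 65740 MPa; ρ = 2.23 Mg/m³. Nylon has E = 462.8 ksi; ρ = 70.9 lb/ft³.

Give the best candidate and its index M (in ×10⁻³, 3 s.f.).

CFRP laminate, M = 2.88×10⁻³

Convert each candidate to consistent units, then evaluate M:
  alumina ceramic: E = 360.6 GPa, ρ = 3900 kg/m³
  CFRP laminate: E = 87.39 GPa, ρ = 1540 kg/m³
  copper: E = 129.6 GPa, ρ = 8960 kg/m³
  borosilicate glass: E = 65.74 GPa, ρ = 2230 kg/m³
  nylon: E = 3.191 GPa, ρ = 1136 kg/m³
  CFRP laminate: M = 2.88×10⁻³
  alumina ceramic: M = 1.83×10⁻³
  borosilicate glass: M = 1.81×10⁻³
  nylon: M = 1.30×10⁻³
  copper: M = 0.565×10⁻³
CFRP laminate has the largest M.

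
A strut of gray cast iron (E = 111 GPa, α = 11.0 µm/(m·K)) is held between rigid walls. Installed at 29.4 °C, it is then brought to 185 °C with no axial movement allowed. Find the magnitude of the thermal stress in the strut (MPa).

ΔT = 155.6 K. Constrained thermal stress σ = E·α·ΔT = 111.0×10³ MPa × 11.0×10⁻⁶ × 155.6 = 190 MPa (compressive).

190 MPa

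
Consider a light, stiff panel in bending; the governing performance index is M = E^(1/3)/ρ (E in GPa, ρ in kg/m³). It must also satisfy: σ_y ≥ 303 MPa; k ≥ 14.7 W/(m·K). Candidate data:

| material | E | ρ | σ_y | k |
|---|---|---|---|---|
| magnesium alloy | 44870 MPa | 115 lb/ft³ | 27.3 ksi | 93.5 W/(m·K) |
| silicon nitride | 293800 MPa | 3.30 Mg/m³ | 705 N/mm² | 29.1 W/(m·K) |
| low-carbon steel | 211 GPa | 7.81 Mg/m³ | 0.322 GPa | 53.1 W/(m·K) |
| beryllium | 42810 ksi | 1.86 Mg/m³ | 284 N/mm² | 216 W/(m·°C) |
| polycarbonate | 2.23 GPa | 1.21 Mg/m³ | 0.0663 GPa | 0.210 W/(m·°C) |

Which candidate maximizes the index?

Screen on constraints: σ_y ≥ 303 MPa; k ≥ 14.7 W/(m·K). Survivors: silicon nitride, low-carbon steel.
Convert each candidate to consistent units, then evaluate M:
  silicon nitride: E = 293.8 GPa, ρ = 3300 kg/m³
  low-carbon steel: E = 211.0 GPa, ρ = 7810 kg/m³
  silicon nitride: M = 2.01×10⁻³
  low-carbon steel: M = 0.762×10⁻³
The maximum is for silicon nitride.

silicon nitride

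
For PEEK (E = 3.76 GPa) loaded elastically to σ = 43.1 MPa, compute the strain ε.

0.0115

ε = σ/E = 43.1 / 3760 = 0.0115.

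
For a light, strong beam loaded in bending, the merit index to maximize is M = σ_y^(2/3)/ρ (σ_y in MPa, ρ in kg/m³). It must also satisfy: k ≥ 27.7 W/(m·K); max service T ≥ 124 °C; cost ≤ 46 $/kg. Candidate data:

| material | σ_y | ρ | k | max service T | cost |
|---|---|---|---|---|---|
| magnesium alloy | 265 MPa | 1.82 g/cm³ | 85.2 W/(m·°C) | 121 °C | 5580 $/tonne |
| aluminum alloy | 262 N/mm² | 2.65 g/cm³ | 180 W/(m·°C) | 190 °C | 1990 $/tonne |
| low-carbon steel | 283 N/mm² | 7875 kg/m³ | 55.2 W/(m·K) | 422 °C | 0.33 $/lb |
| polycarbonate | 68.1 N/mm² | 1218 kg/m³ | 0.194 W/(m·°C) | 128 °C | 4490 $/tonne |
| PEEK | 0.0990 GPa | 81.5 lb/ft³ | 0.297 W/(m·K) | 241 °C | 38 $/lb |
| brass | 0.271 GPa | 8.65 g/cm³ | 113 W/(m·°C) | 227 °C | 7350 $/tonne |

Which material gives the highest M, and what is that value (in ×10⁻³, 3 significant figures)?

aluminum alloy, M = 15.5×10⁻³

Screen on constraints: k ≥ 27.7 W/(m·K); max service T ≥ 124 °C; cost ≤ 46 $/kg. Survivors: aluminum alloy, low-carbon steel, brass.
After converting to SI:
  aluminum alloy: σ_y = 262.0 MPa, ρ = 2650 kg/m³
  low-carbon steel: σ_y = 283.0 MPa, ρ = 7875 kg/m³
  brass: σ_y = 271.0 MPa, ρ = 8650 kg/m³
  aluminum alloy: M = 15.5×10⁻³
  low-carbon steel: M = 5.47×10⁻³
  brass: M = 4.84×10⁻³
Aluminum alloy has the largest M.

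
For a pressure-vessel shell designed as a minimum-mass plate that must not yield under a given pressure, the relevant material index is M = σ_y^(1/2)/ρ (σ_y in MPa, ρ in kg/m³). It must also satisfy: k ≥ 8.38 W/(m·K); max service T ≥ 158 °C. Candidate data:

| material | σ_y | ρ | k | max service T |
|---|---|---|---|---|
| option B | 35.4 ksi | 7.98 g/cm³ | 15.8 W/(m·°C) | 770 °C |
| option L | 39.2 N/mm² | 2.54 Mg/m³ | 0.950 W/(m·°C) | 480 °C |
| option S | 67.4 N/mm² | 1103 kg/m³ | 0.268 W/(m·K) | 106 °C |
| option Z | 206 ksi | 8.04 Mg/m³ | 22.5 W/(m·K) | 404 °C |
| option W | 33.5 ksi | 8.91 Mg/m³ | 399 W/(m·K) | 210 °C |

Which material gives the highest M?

option Z

Screen on constraints: k ≥ 8.38 W/(m·K); max service T ≥ 158 °C. Survivors: option B, option Z, option W.
Normalizing units and computing the index:
  option B: σ_y = 244.1 MPa, ρ = 7980 kg/m³
  option Z: σ_y = 1420 MPa, ρ = 8040 kg/m³
  option W: σ_y = 231.0 MPa, ρ = 8910 kg/m³
  option Z: M = 4.69×10⁻³
  option B: M = 1.96×10⁻³
  option W: M = 1.71×10⁻³
Highest index: option Z.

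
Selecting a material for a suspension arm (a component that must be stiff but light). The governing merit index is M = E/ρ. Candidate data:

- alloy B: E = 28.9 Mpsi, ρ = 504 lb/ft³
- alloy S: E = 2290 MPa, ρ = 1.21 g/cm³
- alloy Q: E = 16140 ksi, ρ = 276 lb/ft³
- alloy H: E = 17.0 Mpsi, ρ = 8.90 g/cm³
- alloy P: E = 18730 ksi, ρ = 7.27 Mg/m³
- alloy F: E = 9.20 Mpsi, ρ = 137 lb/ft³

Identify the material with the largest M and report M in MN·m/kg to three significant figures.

Putting every candidate on a common basis:
  alloy B: E = 199.3 GPa, ρ = 8073 kg/m³
  alloy S: E = 2.290 GPa, ρ = 1210 kg/m³
  alloy Q: E = 111.3 GPa, ρ = 4421 kg/m³
  alloy H: E = 117.2 GPa, ρ = 8900 kg/m³
  alloy P: E = 129.1 GPa, ρ = 7270 kg/m³
  alloy F: E = 63.43 GPa, ρ = 2195 kg/m³
  alloy F: M = 28.9 MN·m/kg
  alloy Q: M = 25.2 MN·m/kg
  alloy B: M = 24.7 MN·m/kg
  alloy P: M = 17.8 MN·m/kg
  alloy H: M = 13.2 MN·m/kg
  alloy S: M = 1.89 MN·m/kg
Alloy F has the largest M.

alloy F, M = 28.9 MN·m/kg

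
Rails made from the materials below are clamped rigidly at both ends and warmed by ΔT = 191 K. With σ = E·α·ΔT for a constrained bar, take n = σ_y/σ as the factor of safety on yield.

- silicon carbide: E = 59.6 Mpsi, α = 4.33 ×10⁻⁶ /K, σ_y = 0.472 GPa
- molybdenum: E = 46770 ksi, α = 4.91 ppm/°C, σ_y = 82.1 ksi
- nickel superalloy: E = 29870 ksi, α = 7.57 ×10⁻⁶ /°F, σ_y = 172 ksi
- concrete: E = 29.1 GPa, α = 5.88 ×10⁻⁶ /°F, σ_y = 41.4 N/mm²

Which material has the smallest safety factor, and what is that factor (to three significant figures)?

concrete, n = 0.704

With everything in SI (GPa, ×10⁻⁶/K, MPa):
  silicon carbide: E = 410.9, α = 4.33, σ_y = 472.0 → σ = 340 MPa, n = 1.39
  molybdenum: E = 322.5, α = 4.91, σ_y = 566.1 → σ = 302 MPa, n = 1.87
  nickel superalloy: E = 205.9, α = 13.6, σ_y = 1186 → σ = 536 MPa, n = 2.21
  concrete: E = 29.10, α = 10.6, σ_y = 41.40 → σ = 58.8 MPa, n = 0.704
Smallest n: concrete with n = 0.704.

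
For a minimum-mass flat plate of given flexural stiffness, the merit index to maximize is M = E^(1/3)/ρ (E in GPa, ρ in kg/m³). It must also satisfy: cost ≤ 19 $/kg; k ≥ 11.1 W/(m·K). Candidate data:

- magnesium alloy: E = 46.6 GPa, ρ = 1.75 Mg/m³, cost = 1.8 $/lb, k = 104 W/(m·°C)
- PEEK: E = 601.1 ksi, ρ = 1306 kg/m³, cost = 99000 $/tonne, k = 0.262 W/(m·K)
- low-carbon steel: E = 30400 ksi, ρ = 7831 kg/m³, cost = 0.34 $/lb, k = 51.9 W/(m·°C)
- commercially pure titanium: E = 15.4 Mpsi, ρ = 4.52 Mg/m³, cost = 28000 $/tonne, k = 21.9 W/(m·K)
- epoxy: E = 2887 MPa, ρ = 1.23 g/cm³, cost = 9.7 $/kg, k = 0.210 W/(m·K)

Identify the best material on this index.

Screen on constraints: cost ≤ 19 $/kg; k ≥ 11.1 W/(m·K). Survivors: magnesium alloy, low-carbon steel.
Convert each candidate to consistent units, then evaluate M:
  magnesium alloy: E = 46.60 GPa, ρ = 1750 kg/m³
  low-carbon steel: E = 209.6 GPa, ρ = 7831 kg/m³
  magnesium alloy: M = 2.06×10⁻³
  low-carbon steel: M = 0.759×10⁻³
Magnesium alloy ranks first.

magnesium alloy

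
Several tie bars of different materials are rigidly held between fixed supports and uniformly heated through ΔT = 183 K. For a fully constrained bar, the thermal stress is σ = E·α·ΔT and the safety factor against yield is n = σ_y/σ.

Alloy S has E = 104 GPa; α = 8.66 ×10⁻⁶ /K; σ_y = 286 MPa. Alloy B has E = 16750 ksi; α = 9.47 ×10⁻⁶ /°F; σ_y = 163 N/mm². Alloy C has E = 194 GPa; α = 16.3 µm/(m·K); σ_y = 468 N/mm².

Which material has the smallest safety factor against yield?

alloy B

With everything in SI (GPa, ×10⁻⁶/K, MPa):
  alloy S: E = 104.0, α = 8.66, σ_y = 286.0 → σ = 165 MPa, n = 1.74
  alloy B: E = 115.5, α = 17.0, σ_y = 163.0 → σ = 360 MPa, n = 0.452
  alloy C: E = 194.0, α = 16.3, σ_y = 468.0 → σ = 579 MPa, n = 0.809
Alloy B has the lowest safety factor, n = 0.452.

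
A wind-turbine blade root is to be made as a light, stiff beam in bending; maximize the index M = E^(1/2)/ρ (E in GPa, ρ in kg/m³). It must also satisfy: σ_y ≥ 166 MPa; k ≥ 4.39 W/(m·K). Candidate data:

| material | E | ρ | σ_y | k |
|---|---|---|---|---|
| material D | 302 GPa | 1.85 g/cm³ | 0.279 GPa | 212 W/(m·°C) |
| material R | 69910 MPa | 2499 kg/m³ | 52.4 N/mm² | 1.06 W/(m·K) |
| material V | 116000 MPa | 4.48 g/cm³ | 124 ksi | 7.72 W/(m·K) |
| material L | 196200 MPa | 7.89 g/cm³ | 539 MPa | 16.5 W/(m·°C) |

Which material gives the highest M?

material D

Screen on constraints: σ_y ≥ 166 MPa; k ≥ 4.39 W/(m·K). Survivors: material D, material V, material L.
After converting to SI:
  material D: E = 302.0 GPa, ρ = 1850 kg/m³
  material V: E = 116.0 GPa, ρ = 4480 kg/m³
  material L: E = 196.2 GPa, ρ = 7890 kg/m³
  material D: M = 9.39×10⁻³
  material V: M = 2.40×10⁻³
  material L: M = 1.78×10⁻³
Material D ranks first.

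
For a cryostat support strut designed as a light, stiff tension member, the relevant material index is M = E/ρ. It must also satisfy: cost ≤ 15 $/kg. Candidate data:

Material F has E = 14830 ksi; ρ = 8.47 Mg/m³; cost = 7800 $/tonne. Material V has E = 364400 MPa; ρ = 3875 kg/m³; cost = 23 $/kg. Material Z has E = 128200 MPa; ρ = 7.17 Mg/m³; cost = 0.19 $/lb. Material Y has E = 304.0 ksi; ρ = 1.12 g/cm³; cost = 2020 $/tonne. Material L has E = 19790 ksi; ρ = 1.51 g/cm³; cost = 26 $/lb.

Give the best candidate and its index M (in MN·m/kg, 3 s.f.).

Screen on constraints: cost ≤ 15 $/kg. Survivors: material F, material Z, material Y.
Convert each candidate to consistent units, then evaluate M:
  material F: E = 102.2 GPa, ρ = 8470 kg/m³
  material Z: E = 128.2 GPa, ρ = 7170 kg/m³
  material Y: E = 2.096 GPa, ρ = 1120 kg/m³
  material Z: M = 17.9 MN·m/kg
  material F: M = 12.1 MN·m/kg
  material Y: M = 1.87 MN·m/kg
Material Z has the largest M.

material Z, M = 17.9 MN·m/kg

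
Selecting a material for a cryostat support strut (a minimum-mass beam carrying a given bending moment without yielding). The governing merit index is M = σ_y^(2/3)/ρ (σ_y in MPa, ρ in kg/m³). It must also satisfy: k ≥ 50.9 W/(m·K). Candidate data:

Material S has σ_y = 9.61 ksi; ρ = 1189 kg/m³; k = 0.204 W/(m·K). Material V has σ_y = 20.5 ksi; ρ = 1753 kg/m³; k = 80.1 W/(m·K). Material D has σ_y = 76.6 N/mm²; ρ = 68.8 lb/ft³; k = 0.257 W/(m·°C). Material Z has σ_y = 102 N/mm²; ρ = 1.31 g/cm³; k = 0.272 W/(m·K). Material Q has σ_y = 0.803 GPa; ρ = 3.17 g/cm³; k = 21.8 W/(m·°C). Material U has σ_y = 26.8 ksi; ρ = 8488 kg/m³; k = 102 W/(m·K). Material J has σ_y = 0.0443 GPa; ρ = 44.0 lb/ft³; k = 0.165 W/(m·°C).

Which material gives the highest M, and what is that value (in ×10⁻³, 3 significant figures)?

material V, M = 15.5×10⁻³

Screen on constraints: k ≥ 50.9 W/(m·K). Survivors: material V, material U.
Normalizing units and computing the index:
  material V: σ_y = 141.3 MPa, ρ = 1753 kg/m³
  material U: σ_y = 184.8 MPa, ρ = 8488 kg/m³
  material V: M = 15.5×10⁻³
  material U: M = 3.82×10⁻³
Material V has the largest M.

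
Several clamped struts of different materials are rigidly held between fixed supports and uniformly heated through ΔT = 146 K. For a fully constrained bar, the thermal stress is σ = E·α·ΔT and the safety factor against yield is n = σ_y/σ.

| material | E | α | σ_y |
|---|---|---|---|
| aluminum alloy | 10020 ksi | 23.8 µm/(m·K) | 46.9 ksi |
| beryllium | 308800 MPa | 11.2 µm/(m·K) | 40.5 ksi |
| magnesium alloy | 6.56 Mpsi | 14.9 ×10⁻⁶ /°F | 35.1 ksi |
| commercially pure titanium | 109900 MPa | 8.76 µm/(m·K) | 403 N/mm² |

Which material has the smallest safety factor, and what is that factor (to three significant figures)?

beryllium, n = 0.553

In consistent units (E in GPa, α in ×10⁻⁶/K, σ_y in MPa):
  aluminum alloy: E = 69.09, α = 23.8, σ_y = 323.4 → σ = 240 MPa, n = 1.35
  beryllium: E = 308.8, α = 11.2, σ_y = 279.2 → σ = 505 MPa, n = 0.553
  magnesium alloy: E = 45.23, α = 26.8, σ_y = 242.0 → σ = 177 MPa, n = 1.37
  commercially pure titanium: E = 109.9, α = 8.76, σ_y = 403.0 → σ = 141 MPa, n = 2.87
The minimum is beryllium at n = 0.553.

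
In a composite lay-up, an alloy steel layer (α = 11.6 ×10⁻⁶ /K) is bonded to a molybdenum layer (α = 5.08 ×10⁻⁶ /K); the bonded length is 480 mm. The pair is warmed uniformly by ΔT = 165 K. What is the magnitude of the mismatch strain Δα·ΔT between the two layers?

Δα = |11.6 − 5.08|×10⁻⁶/K = 6.52×10⁻⁶/K.
Mismatch strain = Δα·ΔT = 6.52×10⁻⁶ × 165.0 = 1.08×10⁻³.

1.08×10⁻³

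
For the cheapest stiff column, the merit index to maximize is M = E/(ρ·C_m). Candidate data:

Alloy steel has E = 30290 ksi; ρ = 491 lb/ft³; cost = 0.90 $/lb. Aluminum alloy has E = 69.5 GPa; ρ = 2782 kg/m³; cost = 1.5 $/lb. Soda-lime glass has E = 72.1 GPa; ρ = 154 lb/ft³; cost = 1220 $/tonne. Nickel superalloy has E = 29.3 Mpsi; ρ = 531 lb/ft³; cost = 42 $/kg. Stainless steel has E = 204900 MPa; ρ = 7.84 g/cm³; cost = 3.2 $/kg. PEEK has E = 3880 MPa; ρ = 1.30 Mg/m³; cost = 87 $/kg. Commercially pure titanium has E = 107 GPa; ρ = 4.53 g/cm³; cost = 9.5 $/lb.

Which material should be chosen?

Convert each candidate to consistent units, then evaluate M:
  alloy steel: E = 208.8 GPa, ρ = 7865 kg/m³, cost = 1.984 $/kg
  aluminum alloy: E = 69.50 GPa, ρ = 2782 kg/m³, cost = 3.307 $/kg
  soda-lime glass: E = 72.10 GPa, ρ = 2467 kg/m³, cost = 1.220 $/kg
  nickel superalloy: E = 202.0 GPa, ρ = 8506 kg/m³, cost = 42.00 $/kg
  stainless steel: E = 204.9 GPa, ρ = 7840 kg/m³, cost = 3.200 $/kg
  PEEK: E = 3.880 GPa, ρ = 1300 kg/m³, cost = 87.00 $/kg
  commercially pure titanium: E = 107.0 GPa, ρ = 4530 kg/m³, cost = 20.94 $/kg
  soda-lime glass: M = 24.0 MN·m per $
  alloy steel: M = 13.4 MN·m per $
  stainless steel: M = 8.17 MN·m per $
  aluminum alloy: M = 7.55 MN·m per $
  commercially pure titanium: M = 1.13 MN·m per $
  nickel superalloy: M = 0.565 MN·m per $
  PEEK: M = 0.0343 MN·m per $
The maximum is for soda-lime glass.

soda-lime glass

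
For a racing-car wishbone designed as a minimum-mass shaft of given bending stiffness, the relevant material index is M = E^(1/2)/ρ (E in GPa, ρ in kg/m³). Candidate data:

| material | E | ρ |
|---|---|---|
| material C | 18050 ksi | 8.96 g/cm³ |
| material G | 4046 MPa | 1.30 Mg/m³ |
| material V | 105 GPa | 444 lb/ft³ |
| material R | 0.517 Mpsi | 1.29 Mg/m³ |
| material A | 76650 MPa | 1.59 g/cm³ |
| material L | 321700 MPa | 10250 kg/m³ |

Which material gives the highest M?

Convert each candidate to consistent units, then evaluate M:
  material C: E = 124.5 GPa, ρ = 8960 kg/m³
  material G: E = 4.046 GPa, ρ = 1300 kg/m³
  material V: E = 105.0 GPa, ρ = 7112 kg/m³
  material R: E = 3.565 GPa, ρ = 1290 kg/m³
  material A: E = 76.65 GPa, ρ = 1590 kg/m³
  material L: E = 321.7 GPa, ρ = 10250 kg/m³
  material A: M = 5.51×10⁻³
  material L: M = 1.75×10⁻³
  material G: M = 1.55×10⁻³
  material R: M = 1.46×10⁻³
  material V: M = 1.44×10⁻³
  material C: M = 1.25×10⁻³
The maximum is for material A.

material A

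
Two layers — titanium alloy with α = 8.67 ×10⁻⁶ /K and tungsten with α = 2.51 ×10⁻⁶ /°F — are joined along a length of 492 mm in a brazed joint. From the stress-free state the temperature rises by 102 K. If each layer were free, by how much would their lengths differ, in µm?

tungsten: α = 2.51×10⁻⁶/°F × 9/5 = 4.52×10⁻⁶/K.
Δα = |8.67 − 4.52|×10⁻⁶/K = 4.15×10⁻⁶/K.
ΔL_mismatch = Δα·L·ΔT = 4.15×10⁻⁶ × 492.0 mm × 102.0 K = 208 µm.

208 µm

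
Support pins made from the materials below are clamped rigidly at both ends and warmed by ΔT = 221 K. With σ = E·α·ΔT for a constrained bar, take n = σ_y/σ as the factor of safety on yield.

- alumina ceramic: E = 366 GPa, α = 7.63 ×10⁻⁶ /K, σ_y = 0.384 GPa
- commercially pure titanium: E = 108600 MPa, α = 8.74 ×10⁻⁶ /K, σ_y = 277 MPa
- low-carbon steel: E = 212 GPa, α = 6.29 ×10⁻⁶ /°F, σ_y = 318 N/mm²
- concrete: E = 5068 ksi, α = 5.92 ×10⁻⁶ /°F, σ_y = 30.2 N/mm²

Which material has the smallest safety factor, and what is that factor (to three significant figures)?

Per material, after unit conversion:
  alumina ceramic: E = 366.0, α = 7.63, σ_y = 384.0 → σ = 617 MPa, n = 0.622
  commercially pure titanium: E = 108.6, α = 8.74, σ_y = 277.0 → σ = 210 MPa, n = 1.32
  low-carbon steel: E = 212.0, α = 11.3, σ_y = 318.0 → σ = 530 MPa, n = 0.599
  concrete: E = 34.94, α = 10.7, σ_y = 30.20 → σ = 82.3 MPa, n = 0.367
The minimum is concrete at n = 0.367.

concrete, n = 0.367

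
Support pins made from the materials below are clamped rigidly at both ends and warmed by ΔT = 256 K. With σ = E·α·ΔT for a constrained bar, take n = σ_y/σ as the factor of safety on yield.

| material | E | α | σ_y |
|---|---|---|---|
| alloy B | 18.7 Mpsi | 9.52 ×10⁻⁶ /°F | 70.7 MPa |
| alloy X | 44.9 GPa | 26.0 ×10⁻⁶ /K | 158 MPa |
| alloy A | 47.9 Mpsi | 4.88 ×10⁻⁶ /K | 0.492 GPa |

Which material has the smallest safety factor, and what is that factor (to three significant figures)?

In consistent units (E in GPa, α in ×10⁻⁶/K, σ_y in MPa):
  alloy B: E = 128.9, α = 17.1, σ_y = 70.70 → σ = 566 MPa, n = 0.125
  alloy X: E = 44.90, α = 26.0, σ_y = 158.0 → σ = 299 MPa, n = 0.529
  alloy A: E = 330.3, α = 4.88, σ_y = 492.0 → σ = 413 MPa, n = 1.19
Smallest n: alloy B with n = 0.125.

alloy B, n = 0.125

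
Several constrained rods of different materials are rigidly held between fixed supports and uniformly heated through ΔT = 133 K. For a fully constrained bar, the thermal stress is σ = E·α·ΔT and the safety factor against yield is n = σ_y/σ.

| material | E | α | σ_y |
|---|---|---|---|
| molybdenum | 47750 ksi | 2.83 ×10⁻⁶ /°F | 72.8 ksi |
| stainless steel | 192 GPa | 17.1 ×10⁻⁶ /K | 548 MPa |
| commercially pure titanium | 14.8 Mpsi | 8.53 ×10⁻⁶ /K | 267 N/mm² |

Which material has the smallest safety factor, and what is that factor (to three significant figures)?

In consistent units (E in GPa, α in ×10⁻⁶/K, σ_y in MPa):
  molybdenum: E = 329.2, α = 5.09, σ_y = 501.9 → σ = 223 MPa, n = 2.25
  stainless steel: E = 192.0, α = 17.1, σ_y = 548.0 → σ = 437 MPa, n = 1.25
  commercially pure titanium: E = 102.0, α = 8.53, σ_y = 267.0 → σ = 116 MPa, n = 2.31
Stainless steel has the lowest safety factor, n = 1.25.

stainless steel, n = 1.25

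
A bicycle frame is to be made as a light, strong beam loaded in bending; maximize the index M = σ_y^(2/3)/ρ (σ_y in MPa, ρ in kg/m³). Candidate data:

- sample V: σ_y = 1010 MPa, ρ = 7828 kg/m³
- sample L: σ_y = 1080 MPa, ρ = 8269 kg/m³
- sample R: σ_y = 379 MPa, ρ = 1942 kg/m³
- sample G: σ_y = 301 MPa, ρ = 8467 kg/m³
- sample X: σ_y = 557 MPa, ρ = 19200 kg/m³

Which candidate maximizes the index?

Computing M directly (units already consistent):
  sample R: M = 27.0×10⁻³
  sample V: M = 12.9×10⁻³
  sample L: M = 12.7×10⁻³
  sample G: M = 5.30×10⁻³
  sample X: M = 3.53×10⁻³
Sample R ranks first.

sample R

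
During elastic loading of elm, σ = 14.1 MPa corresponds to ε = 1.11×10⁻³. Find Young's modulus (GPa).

E = σ/ε = 14.1 MPa / 1.11×10⁻³ = 12700 MPa = 12.7 GPa.

12.7 GPa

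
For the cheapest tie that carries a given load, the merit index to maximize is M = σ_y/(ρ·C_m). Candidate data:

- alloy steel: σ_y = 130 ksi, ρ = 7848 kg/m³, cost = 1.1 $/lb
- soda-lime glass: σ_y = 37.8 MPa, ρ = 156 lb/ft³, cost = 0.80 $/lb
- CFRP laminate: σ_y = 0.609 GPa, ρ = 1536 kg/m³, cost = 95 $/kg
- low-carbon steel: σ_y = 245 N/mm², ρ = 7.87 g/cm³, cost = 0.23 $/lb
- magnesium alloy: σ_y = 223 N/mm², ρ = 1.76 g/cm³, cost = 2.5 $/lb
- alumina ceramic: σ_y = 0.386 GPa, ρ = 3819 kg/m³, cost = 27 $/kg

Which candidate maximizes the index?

low-carbon steel

Normalizing units and computing the index:
  alloy steel: σ_y = 896.3 MPa, ρ = 7848 kg/m³, cost = 2.425 $/kg
  soda-lime glass: σ_y = 37.80 MPa, ρ = 2499 kg/m³, cost = 1.764 $/kg
  CFRP laminate: σ_y = 609.0 MPa, ρ = 1536 kg/m³, cost = 95.00 $/kg
  low-carbon steel: σ_y = 245.0 MPa, ρ = 7870 kg/m³, cost = 0.5071 $/kg
  magnesium alloy: σ_y = 223.0 MPa, ρ = 1760 kg/m³, cost = 5.511 $/kg
  alumina ceramic: σ_y = 386.0 MPa, ρ = 3819 kg/m³, cost = 27.00 $/kg
  low-carbon steel: M = 61.4 kN·m per $
  alloy steel: M = 47.1 kN·m per $
  magnesium alloy: M = 23.0 kN·m per $
  soda-lime glass: M = 8.58 kN·m per $
  CFRP laminate: M = 4.17 kN·m per $
  alumina ceramic: M = 3.74 kN·m per $
Highest index: low-carbon steel.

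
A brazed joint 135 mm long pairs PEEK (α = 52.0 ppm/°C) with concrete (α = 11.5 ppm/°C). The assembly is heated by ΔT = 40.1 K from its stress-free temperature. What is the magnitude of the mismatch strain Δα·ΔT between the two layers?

Δα = |52.0 − 11.5|×10⁻⁶/K = 40.5×10⁻⁶/K.
Mismatch strain = Δα·ΔT = 40.5×10⁻⁶ × 40.1 = 1.62×10⁻³.

1.62×10⁻³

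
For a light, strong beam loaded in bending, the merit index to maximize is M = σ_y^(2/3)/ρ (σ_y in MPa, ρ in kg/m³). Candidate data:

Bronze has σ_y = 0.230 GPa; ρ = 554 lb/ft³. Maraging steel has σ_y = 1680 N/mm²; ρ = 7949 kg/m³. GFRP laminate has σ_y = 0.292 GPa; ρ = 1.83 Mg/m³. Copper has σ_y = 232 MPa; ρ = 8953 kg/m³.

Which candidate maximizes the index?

Putting every candidate on a common basis:
  bronze: σ_y = 230.0 MPa, ρ = 8874 kg/m³
  maraging steel: σ_y = 1680 MPa, ρ = 7949 kg/m³
  GFRP laminate: σ_y = 292.0 MPa, ρ = 1830 kg/m³
  copper: σ_y = 232.0 MPa, ρ = 8953 kg/m³
  GFRP laminate: M = 24.1×10⁻³
  maraging steel: M = 17.8×10⁻³
  bronze: M = 4.23×10⁻³
  copper: M = 4.22×10⁻³
The maximum is for GFRP laminate.

GFRP laminate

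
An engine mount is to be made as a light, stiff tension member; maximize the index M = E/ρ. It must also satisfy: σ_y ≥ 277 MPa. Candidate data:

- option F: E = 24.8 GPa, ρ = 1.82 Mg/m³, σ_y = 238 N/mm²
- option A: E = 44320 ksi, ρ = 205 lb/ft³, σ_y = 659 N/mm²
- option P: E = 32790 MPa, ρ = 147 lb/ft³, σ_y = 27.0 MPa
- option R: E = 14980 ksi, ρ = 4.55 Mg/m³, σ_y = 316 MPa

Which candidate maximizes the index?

Screen on constraints: σ_y ≥ 277 MPa. Survivors: option A, option R.
In SI units:
  option A: E = 305.6 GPa, ρ = 3284 kg/m³
  option R: E = 103.3 GPa, ρ = 4550 kg/m³
  option A: M = 93.1 MN·m/kg
  option R: M = 22.7 MN·m/kg
Option A ranks first.

option A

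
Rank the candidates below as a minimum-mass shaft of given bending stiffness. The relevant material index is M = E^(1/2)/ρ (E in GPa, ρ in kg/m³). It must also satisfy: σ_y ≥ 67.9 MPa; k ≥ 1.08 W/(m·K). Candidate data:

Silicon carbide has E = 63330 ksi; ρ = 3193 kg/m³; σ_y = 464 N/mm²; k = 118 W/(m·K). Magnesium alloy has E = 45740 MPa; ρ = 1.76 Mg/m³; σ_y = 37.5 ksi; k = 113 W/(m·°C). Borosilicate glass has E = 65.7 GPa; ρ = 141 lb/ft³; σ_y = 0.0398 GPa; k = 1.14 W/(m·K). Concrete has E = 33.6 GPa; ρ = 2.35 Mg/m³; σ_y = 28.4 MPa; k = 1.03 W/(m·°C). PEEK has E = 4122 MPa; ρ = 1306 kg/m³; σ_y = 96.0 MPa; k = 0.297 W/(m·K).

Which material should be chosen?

Screen on constraints: σ_y ≥ 67.9 MPa; k ≥ 1.08 W/(m·K). Survivors: silicon carbide, magnesium alloy.
After converting to SI:
  silicon carbide: E = 436.6 GPa, ρ = 3193 kg/m³
  magnesium alloy: E = 45.74 GPa, ρ = 1760 kg/m³
  silicon carbide: M = 6.54×10⁻³
  magnesium alloy: M = 3.84×10⁻³
Silicon carbide has the largest M.

silicon carbide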